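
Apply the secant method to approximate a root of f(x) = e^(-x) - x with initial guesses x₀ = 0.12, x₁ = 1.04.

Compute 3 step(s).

f(x) = e^(-x) - x
x₀ = 0.12, x₁ = 1.04

Secant formula: x_{n+1} = x_n - f(x_n)(x_n - x_{n-1})/(f(x_n) - f(x_{n-1}))

Iteration 1:
  f(0.120000) = 0.766920
  f(1.040000) = -0.686545
  x_2 = 1.040000 - (-0.686545)×(1.040000 - 0.120000)/(-0.686545 - 0.766920)
       = 0.605438
Iteration 2:
  f(1.040000) = -0.686545
  f(0.605438) = -0.059602
  x_3 = 0.605438 - (-0.059602)×(0.605438 - 1.040000)/(-0.059602 - (-0.686545))
       = 0.564125
Iteration 3:
  f(0.605438) = -0.059602
  f(0.564125) = 0.004733
  x_4 = 0.564125 - 0.004733×(0.564125 - 0.605438)/(0.004733 - (-0.059602))
       = 0.567164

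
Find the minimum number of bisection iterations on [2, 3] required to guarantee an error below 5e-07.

We need (b-a)/2^n ≤ 5e-07
(3 - 2)/2^n ≤ 5e-07
1/2^n ≤ 5e-07
2^n ≥ 2000000
n ≥ log₂(2000000) = 20.93
n ≥ 21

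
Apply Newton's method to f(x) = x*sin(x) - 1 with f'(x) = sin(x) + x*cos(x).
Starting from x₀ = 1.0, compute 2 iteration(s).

f(x) = x*sin(x) - 1
f'(x) = sin(x) + x*cos(x)
x₀ = 1.0

Newton-Raphson formula: x_{n+1} = x_n - f(x_n)/f'(x_n)

Iteration 1:
  f(1.000000) = -0.158529
  f'(1.000000) = 1.381773
  x_1 = 1.000000 - (-0.158529)/1.381773 = 1.114729
Iteration 2:
  f(1.114729) = 0.000794
  f'(1.114729) = 1.388741
  x_2 = 1.114729 - 0.000794/1.388741 = 1.114157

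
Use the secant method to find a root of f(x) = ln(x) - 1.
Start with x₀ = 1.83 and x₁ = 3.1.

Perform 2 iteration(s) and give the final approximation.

f(x) = ln(x) - 1
x₀ = 1.83, x₁ = 3.1

Secant formula: x_{n+1} = x_n - f(x_n)(x_n - x_{n-1})/(f(x_n) - f(x_{n-1}))

Iteration 1:
  f(1.830000) = -0.395684
  f(3.100000) = 0.131402
  x_2 = 3.100000 - 0.131402×(3.100000 - 1.830000)/(0.131402 - (-0.395684))
       = 2.783390
Iteration 2:
  f(3.100000) = 0.131402
  f(2.783390) = 0.023670
  x_3 = 2.783390 - 0.023670×(2.783390 - 3.100000)/(0.023670 - 0.131402)
       = 2.713828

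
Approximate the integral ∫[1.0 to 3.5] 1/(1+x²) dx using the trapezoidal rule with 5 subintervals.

f(x) = 1/(1+x²)
a = 1.0, b = 3.5, n = 5
h = (b - a)/n = 0.500000

Trapezoidal rule: (h/2)[f(x₀) + 2f(x₁) + 2f(x₂) + ... + f(xₙ)]

x_0 = 1.0000, f(x_0) = 0.500000, coefficient = 1
x_1 = 1.5000, f(x_1) = 0.307692, coefficient = 2
x_2 = 2.0000, f(x_2) = 0.200000, coefficient = 2
x_3 = 2.5000, f(x_3) = 0.137931, coefficient = 2
x_4 = 3.0000, f(x_4) = 0.100000, coefficient = 2
x_5 = 3.5000, f(x_5) = 0.075472, coefficient = 1

I ≈ (0.500000/2) × 2.066718 = 0.516680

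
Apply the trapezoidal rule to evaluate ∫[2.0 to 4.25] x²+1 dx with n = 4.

f(x) = x²+1
a = 2.0, b = 4.25, n = 4
h = (b - a)/n = 0.562500

Trapezoidal rule: (h/2)[f(x₀) + 2f(x₁) + 2f(x₂) + ... + f(xₙ)]

x_0 = 2.0000, f(x_0) = 5.000000, coefficient = 1
x_1 = 2.5625, f(x_1) = 7.566406, coefficient = 2
x_2 = 3.1250, f(x_2) = 10.765625, coefficient = 2
x_3 = 3.6875, f(x_3) = 14.597656, coefficient = 2
x_4 = 4.2500, f(x_4) = 19.062500, coefficient = 1

I ≈ (0.562500/2) × 89.921875 = 25.290527
Exact value: 25.171875
Error: 0.118652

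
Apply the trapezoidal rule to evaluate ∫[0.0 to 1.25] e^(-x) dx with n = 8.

f(x) = e^(-x)
a = 0.0, b = 1.25, n = 8
h = (b - a)/n = 0.156250

Trapezoidal rule: (h/2)[f(x₀) + 2f(x₁) + 2f(x₂) + ... + f(xₙ)]

x_0 = 0.0000, f(x_0) = 1.000000, coefficient = 1
x_1 = 0.1562, f(x_1) = 0.855345, coefficient = 2
x_2 = 0.3125, f(x_2) = 0.731616, coefficient = 2
x_3 = 0.4688, f(x_3) = 0.625784, coefficient = 2
x_4 = 0.6250, f(x_4) = 0.535261, coefficient = 2
x_5 = 0.7812, f(x_5) = 0.457833, coefficient = 2
x_6 = 0.9375, f(x_6) = 0.391606, coefficient = 2
x_7 = 1.0938, f(x_7) = 0.334958, coefficient = 2
x_8 = 1.2500, f(x_8) = 0.286505, coefficient = 1

I ≈ (0.156250/2) × 9.151312 = 0.714946
Exact value: 0.713495
Error: 0.001451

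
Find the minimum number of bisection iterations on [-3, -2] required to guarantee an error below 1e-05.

We need (b-a)/2^n ≤ 1e-05
(-2 - (-3))/2^n ≤ 1e-05
1/2^n ≤ 1e-05
2^n ≥ 100000
n ≥ log₂(100000) = 16.61
n ≥ 17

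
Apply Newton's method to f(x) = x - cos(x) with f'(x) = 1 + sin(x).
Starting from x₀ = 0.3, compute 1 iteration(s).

f(x) = x - cos(x)
f'(x) = 1 + sin(x)
x₀ = 0.3

Newton-Raphson formula: x_{n+1} = x_n - f(x_n)/f'(x_n)

Iteration 1:
  f(0.300000) = -0.655336
  f'(0.300000) = 1.295520
  x_1 = 0.300000 - (-0.655336)/1.295520 = 0.805848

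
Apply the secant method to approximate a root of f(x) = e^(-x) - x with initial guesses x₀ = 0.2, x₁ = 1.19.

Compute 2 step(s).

f(x) = e^(-x) - x
x₀ = 0.2, x₁ = 1.19

Secant formula: x_{n+1} = x_n - f(x_n)(x_n - x_{n-1})/(f(x_n) - f(x_{n-1}))

Iteration 1:
  f(0.200000) = 0.618731
  f(1.190000) = -0.885779
  x_2 = 1.190000 - (-0.885779)×(1.190000 - 0.200000)/(-0.885779 - 0.618731)
       = 0.607138
Iteration 2:
  f(1.190000) = -0.885779
  f(0.607138) = -0.062230
  x_3 = 0.607138 - (-0.062230)×(0.607138 - 1.190000)/(-0.062230 - (-0.885779))
       = 0.563095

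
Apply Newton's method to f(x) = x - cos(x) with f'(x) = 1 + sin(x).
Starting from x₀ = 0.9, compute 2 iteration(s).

f(x) = x - cos(x)
f'(x) = 1 + sin(x)
x₀ = 0.9

Newton-Raphson formula: x_{n+1} = x_n - f(x_n)/f'(x_n)

Iteration 1:
  f(0.900000) = 0.278390
  f'(0.900000) = 1.783327
  x_1 = 0.900000 - 0.278390/1.783327 = 0.743893
Iteration 2:
  f(0.743893) = 0.008055
  f'(0.743893) = 1.677158
  x_2 = 0.743893 - 0.008055/1.677158 = 0.739090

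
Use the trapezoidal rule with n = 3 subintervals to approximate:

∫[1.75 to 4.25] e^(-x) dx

f(x) = e^(-x)
a = 1.75, b = 4.25, n = 3
h = (b - a)/n = 0.833333

Trapezoidal rule: (h/2)[f(x₀) + 2f(x₁) + 2f(x₂) + ... + f(xₙ)]

x_0 = 1.7500, f(x_0) = 0.173774, coefficient = 1
x_1 = 2.5833, f(x_1) = 0.075522, coefficient = 2
x_2 = 3.4167, f(x_2) = 0.032822, coefficient = 2
x_3 = 4.2500, f(x_3) = 0.014264, coefficient = 1

I ≈ (0.833333/2) × 0.404725 = 0.168635
Exact value: 0.159510
Error: 0.009126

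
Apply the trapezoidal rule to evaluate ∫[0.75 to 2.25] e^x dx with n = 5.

f(x) = e^x
a = 0.75, b = 2.25, n = 5
h = (b - a)/n = 0.300000

Trapezoidal rule: (h/2)[f(x₀) + 2f(x₁) + 2f(x₂) + ... + f(xₙ)]

x_0 = 0.7500, f(x_0) = 2.117000, coefficient = 1
x_1 = 1.0500, f(x_1) = 2.857651, coefficient = 2
x_2 = 1.3500, f(x_2) = 3.857426, coefficient = 2
x_3 = 1.6500, f(x_3) = 5.206980, coefficient = 2
x_4 = 1.9500, f(x_4) = 7.028688, coefficient = 2
x_5 = 2.2500, f(x_5) = 9.487736, coefficient = 1

I ≈ (0.300000/2) × 49.506224 = 7.425934
Exact value: 7.370736
Error: 0.055198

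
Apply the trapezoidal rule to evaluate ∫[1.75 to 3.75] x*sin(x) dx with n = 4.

f(x) = x*sin(x)
a = 1.75, b = 3.75, n = 4
h = (b - a)/n = 0.500000

Trapezoidal rule: (h/2)[f(x₀) + 2f(x₁) + 2f(x₂) + ... + f(xₙ)]

x_0 = 1.7500, f(x_0) = 1.721975, coefficient = 1
x_1 = 2.2500, f(x_1) = 1.750665, coefficient = 2
x_2 = 2.7500, f(x_2) = 1.049568, coefficient = 2
x_3 = 3.2500, f(x_3) = -0.351634, coefficient = 2
x_4 = 3.7500, f(x_4) = -2.143355, coefficient = 1

I ≈ (0.500000/2) × 4.475817 = 1.118954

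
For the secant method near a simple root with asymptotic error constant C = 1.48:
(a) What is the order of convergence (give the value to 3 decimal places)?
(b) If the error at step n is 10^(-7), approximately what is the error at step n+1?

(a) Secant method has superlinear convergence with order φ = (1+√5)/2 ≈ 1.618.
    This means |e_{n+1}| ≈ C|e_n|^1.618.

(b) With |e_n| = 10^(-7) and C = 1.48:
    |e_{n+1}| ≈ 1.48 × (10^(-7))^1.618 = 1.48 × 10^(-11.33)

(a) ≈ 1.618 (golden ratio); (b) |e_{n+1}| ≈ 6.983e-12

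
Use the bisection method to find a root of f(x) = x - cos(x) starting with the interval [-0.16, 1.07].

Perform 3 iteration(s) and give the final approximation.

f(x) = x - cos(x)
Initial interval: [-0.16, 1.07]

Iteration 1:
  c_1 = (-0.160000 + 1.070000)/2 = 0.455000
  f(c_1) = f(0.455000) = -0.443261
  f(a) × f(c) ≥ 0, new interval: [0.455000, 1.070000]
Iteration 2:
  c_2 = (0.455000 + 1.070000)/2 = 0.762500
  f(c_2) = f(0.762500) = 0.039389
  f(a) × f(c) < 0, new interval: [0.455000, 0.762500]
Iteration 3:
  c_3 = (0.455000 + 0.762500)/2 = 0.608750
  f(c_3) = f(0.608750) = -0.211613
  f(a) × f(c) ≥ 0, new interval: [0.608750, 0.762500]

After 3 iteration(s), the approximation is c_3 = 0.608750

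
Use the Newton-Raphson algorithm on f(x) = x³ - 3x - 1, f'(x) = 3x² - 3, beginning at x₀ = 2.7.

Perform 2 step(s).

f(x) = x³ - 3x - 1
f'(x) = 3x² - 3
x₀ = 2.7

Newton-Raphson formula: x_{n+1} = x_n - f(x_n)/f'(x_n)

Iteration 1:
  f(2.700000) = 10.583000
  f'(2.700000) = 18.870000
  x_1 = 2.700000 - 10.583000/18.870000 = 2.139163
Iteration 2:
  f(2.139163) = 2.371357
  f'(2.139163) = 10.728051
  x_2 = 2.139163 - 2.371357/10.728051 = 1.918120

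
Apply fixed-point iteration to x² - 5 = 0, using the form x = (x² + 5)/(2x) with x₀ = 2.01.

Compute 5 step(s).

Equation: x² - 5 = 0
Fixed-point form: x = (x² + 5)/(2x)
x₀ = 2.01

x_1 = g(2.010000) = 2.248781
x_2 = g(2.248781) = 2.236104
x_3 = g(2.236104) = 2.236068
x_4 = g(2.236068) = 2.236068
x_5 = g(2.236068) = 2.236068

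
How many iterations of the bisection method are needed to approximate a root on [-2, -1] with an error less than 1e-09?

We need (b-a)/2^n ≤ 1e-09
(-1 - (-2))/2^n ≤ 1e-09
1/2^n ≤ 1e-09
2^n ≥ 1000000000
n ≥ log₂(1000000000) = 29.90
n ≥ 30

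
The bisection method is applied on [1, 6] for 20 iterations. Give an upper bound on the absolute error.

Bisection error bound: |error| ≤ (b-a)/2^n
|error| ≤ (6 - 1)/2^20 = 5/2^20
|error| ≤ 0.0000047684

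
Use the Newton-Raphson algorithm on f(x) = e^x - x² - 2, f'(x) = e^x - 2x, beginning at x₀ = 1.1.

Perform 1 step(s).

f(x) = e^x - x² - 2
f'(x) = e^x - 2x
x₀ = 1.1

Newton-Raphson formula: x_{n+1} = x_n - f(x_n)/f'(x_n)

Iteration 1:
  f(1.100000) = -0.205834
  f'(1.100000) = 0.804166
  x_1 = 1.100000 - (-0.205834)/0.804166 = 1.355960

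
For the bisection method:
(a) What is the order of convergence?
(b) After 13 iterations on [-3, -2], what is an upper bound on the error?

(a) Bisection has linear (order 1) convergence; the error is halved each step.

(b) Error bound = (b-a)/2^n = (-2 - (-3))/2^{13}
    = 1/2^{13}

(a) 1 (linear); (b) error ≤ 1.22e-04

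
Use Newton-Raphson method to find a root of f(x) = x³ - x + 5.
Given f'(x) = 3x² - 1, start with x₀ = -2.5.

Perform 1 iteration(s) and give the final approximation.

f(x) = x³ - x + 5
f'(x) = 3x² - 1
x₀ = -2.5

Newton-Raphson formula: x_{n+1} = x_n - f(x_n)/f'(x_n)

Iteration 1:
  f(-2.500000) = -8.125000
  f'(-2.500000) = 17.750000
  x_1 = -2.500000 - (-8.125000)/17.750000 = -2.042254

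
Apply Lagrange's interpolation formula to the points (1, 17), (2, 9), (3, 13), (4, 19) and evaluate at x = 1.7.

Lagrange interpolation formula:
P(x) = Σ yᵢ × Lᵢ(x)
where Lᵢ(x) = Π_{j≠i} (x - xⱼ)/(xᵢ - xⱼ)

L_0(1.7) = (1.7 - 2)/(1 - 2) × (1.7 - 3)/(1 - 3) × (1.7 - 4)/(1 - 4) = 0.149500
L_1(1.7) = (1.7 - 1)/(2 - 1) × (1.7 - 3)/(2 - 3) × (1.7 - 4)/(2 - 4) = 1.046500
L_2(1.7) = (1.7 - 1)/(3 - 1) × (1.7 - 2)/(3 - 2) × (1.7 - 4)/(3 - 4) = -0.241500
L_3(1.7) = (1.7 - 1)/(4 - 1) × (1.7 - 2)/(4 - 2) × (1.7 - 3)/(4 - 3) = 0.045500

P(1.7) = 17×L_0(1.7) + 9×L_1(1.7) + 13×L_2(1.7) + 19×L_3(1.7)
P(1.7) = 9.685000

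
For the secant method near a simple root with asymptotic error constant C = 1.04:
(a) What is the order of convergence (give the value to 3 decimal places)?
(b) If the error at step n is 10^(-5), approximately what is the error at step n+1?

(a) Secant method has superlinear convergence with order φ = (1+√5)/2 ≈ 1.618.
    This means |e_{n+1}| ≈ C|e_n|^1.618.

(b) With |e_n| = 10^(-5) and C = 1.04:
    |e_{n+1}| ≈ 1.04 × (10^(-5))^1.618 = 1.04 × 10^(-8.09)

(a) ≈ 1.618 (golden ratio); (b) |e_{n+1}| ≈ 8.450e-09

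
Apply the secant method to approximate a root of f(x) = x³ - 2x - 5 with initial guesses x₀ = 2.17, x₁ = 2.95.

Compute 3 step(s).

f(x) = x³ - 2x - 5
x₀ = 2.17, x₁ = 2.95

Secant formula: x_{n+1} = x_n - f(x_n)(x_n - x_{n-1})/(f(x_n) - f(x_{n-1}))

Iteration 1:
  f(2.170000) = 0.878313
  f(2.950000) = 14.772375
  x_2 = 2.950000 - 14.772375×(2.950000 - 2.170000)/(14.772375 - 0.878313)
       = 2.120692
Iteration 2:
  f(2.950000) = 14.772375
  f(2.120692) = 0.296081
  x_3 = 2.120692 - 0.296081×(2.120692 - 2.950000)/(0.296081 - 14.772375)
       = 2.103731
Iteration 3:
  f(2.120692) = 0.296081
  f(2.103731) = 0.102983
  x_4 = 2.103731 - 0.102983×(2.103731 - 2.120692)/(0.102983 - 0.296081)
       = 2.094685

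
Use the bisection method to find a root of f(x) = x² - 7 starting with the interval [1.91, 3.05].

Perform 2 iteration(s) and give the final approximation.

f(x) = x² - 7
Initial interval: [1.91, 3.05]

Iteration 1:
  c_1 = (1.910000 + 3.050000)/2 = 2.480000
  f(c_1) = f(2.480000) = -0.849600
  f(a) × f(c) ≥ 0, new interval: [2.480000, 3.050000]
Iteration 2:
  c_2 = (2.480000 + 3.050000)/2 = 2.765000
  f(c_2) = f(2.765000) = 0.645225
  f(a) × f(c) < 0, new interval: [2.480000, 2.765000]

After 2 iteration(s), the approximation is c_2 = 2.765000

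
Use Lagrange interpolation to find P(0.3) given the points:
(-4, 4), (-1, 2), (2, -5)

Lagrange interpolation formula:
P(x) = Σ yᵢ × Lᵢ(x)
where Lᵢ(x) = Π_{j≠i} (x - xⱼ)/(xᵢ - xⱼ)

L_0(0.3) = (0.3 - (-1))/(-4 - (-1)) × (0.3 - 2)/(-4 - 2) = -0.122778
L_1(0.3) = (0.3 - (-4))/(-1 - (-4)) × (0.3 - 2)/(-1 - 2) = 0.812222
L_2(0.3) = (0.3 - (-4))/(2 - (-4)) × (0.3 - (-1))/(2 - (-1)) = 0.310556

P(0.3) = 4×L_0(0.3) + 2×L_1(0.3) + (-5)×L_2(0.3)
P(0.3) = -0.419444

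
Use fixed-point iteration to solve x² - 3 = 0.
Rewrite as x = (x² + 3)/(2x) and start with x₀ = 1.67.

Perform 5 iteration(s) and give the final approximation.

Equation: x² - 3 = 0
Fixed-point form: x = (x² + 3)/(2x)
x₀ = 1.67

x_1 = g(1.670000) = 1.733204
x_2 = g(1.733204) = 1.732051
x_3 = g(1.732051) = 1.732051
x_4 = g(1.732051) = 1.732051
x_5 = g(1.732051) = 1.732051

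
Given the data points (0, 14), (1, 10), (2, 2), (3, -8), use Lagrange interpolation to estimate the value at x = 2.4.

Lagrange interpolation formula:
P(x) = Σ yᵢ × Lᵢ(x)
where Lᵢ(x) = Π_{j≠i} (x - xⱼ)/(xᵢ - xⱼ)

L_0(2.4) = (2.4 - 1)/(0 - 1) × (2.4 - 2)/(0 - 2) × (2.4 - 3)/(0 - 3) = 0.056000
L_1(2.4) = (2.4 - 0)/(1 - 0) × (2.4 - 2)/(1 - 2) × (2.4 - 3)/(1 - 3) = -0.288000
L_2(2.4) = (2.4 - 0)/(2 - 0) × (2.4 - 1)/(2 - 1) × (2.4 - 3)/(2 - 3) = 1.008000
L_3(2.4) = (2.4 - 0)/(3 - 0) × (2.4 - 1)/(3 - 1) × (2.4 - 2)/(3 - 2) = 0.224000

P(2.4) = 14×L_0(2.4) + 10×L_1(2.4) + 2×L_2(2.4) + (-8)×L_3(2.4)
P(2.4) = -1.872000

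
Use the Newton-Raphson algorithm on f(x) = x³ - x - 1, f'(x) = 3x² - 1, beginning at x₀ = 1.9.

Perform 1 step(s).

f(x) = x³ - x - 1
f'(x) = 3x² - 1
x₀ = 1.9

Newton-Raphson formula: x_{n+1} = x_n - f(x_n)/f'(x_n)

Iteration 1:
  f(1.900000) = 3.959000
  f'(1.900000) = 9.830000
  x_1 = 1.900000 - 3.959000/9.830000 = 1.497253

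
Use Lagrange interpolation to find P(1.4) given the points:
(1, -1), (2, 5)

Lagrange interpolation formula:
P(x) = Σ yᵢ × Lᵢ(x)
where Lᵢ(x) = Π_{j≠i} (x - xⱼ)/(xᵢ - xⱼ)

L_0(1.4) = (1.4 - 2)/(1 - 2) = 0.600000
L_1(1.4) = (1.4 - 1)/(2 - 1) = 0.400000

P(1.4) = (-1)×L_0(1.4) + 5×L_1(1.4)
P(1.4) = 1.400000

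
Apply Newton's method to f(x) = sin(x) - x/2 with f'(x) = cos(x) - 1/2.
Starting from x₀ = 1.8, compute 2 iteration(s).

f(x) = sin(x) - x/2
f'(x) = cos(x) - 1/2
x₀ = 1.8

Newton-Raphson formula: x_{n+1} = x_n - f(x_n)/f'(x_n)

Iteration 1:
  f(1.800000) = 0.073848
  f'(1.800000) = -0.727202
  x_1 = 1.800000 - 0.073848/(-0.727202) = 1.901550
Iteration 2:
  f(1.901550) = -0.004977
  f'(1.901550) = -0.824756
  x_2 = 1.901550 - (-0.004977)/(-0.824756) = 1.895515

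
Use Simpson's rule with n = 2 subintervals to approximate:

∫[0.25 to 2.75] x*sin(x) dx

f(x) = x*sin(x)
a = 0.25, b = 2.75, n = 2
h = (b - a)/n = 1.250000

Simpson's rule: (h/3)[f(x₀) + 4f(x₁) + 2f(x₂) + ... + f(xₙ)]

x_0 = 0.2500, f(x_0) = 0.061851, coefficient = 1
x_1 = 1.5000, f(x_1) = 1.496242, coefficient = 4
x_2 = 2.7500, f(x_2) = 1.049568, coefficient = 1

I ≈ (1.250000/3) × 7.096389 = 2.956829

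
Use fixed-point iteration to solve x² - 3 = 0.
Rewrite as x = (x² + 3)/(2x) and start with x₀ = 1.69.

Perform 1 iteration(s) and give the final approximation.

Equation: x² - 3 = 0
Fixed-point form: x = (x² + 3)/(2x)
x₀ = 1.69

x_1 = g(1.690000) = 1.732574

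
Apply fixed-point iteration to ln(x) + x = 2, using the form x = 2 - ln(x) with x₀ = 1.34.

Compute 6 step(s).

Equation: ln(x) + x = 2
Fixed-point form: x = 2 - ln(x)
x₀ = 1.34

x_1 = g(1.340000) = 1.707330
x_2 = g(1.707330) = 1.465069
x_3 = g(1.465069) = 1.618098
x_4 = g(1.618098) = 1.518749
x_5 = g(1.518749) = 1.582113
x_6 = g(1.582113) = 1.541239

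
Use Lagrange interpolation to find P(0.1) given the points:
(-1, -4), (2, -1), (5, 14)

Lagrange interpolation formula:
P(x) = Σ yᵢ × Lᵢ(x)
where Lᵢ(x) = Π_{j≠i} (x - xⱼ)/(xᵢ - xⱼ)

L_0(0.1) = (0.1 - 2)/(-1 - 2) × (0.1 - 5)/(-1 - 5) = 0.517222
L_1(0.1) = (0.1 - (-1))/(2 - (-1)) × (0.1 - 5)/(2 - 5) = 0.598889
L_2(0.1) = (0.1 - (-1))/(5 - (-1)) × (0.1 - 2)/(5 - 2) = -0.116111

P(0.1) = (-4)×L_0(0.1) + (-1)×L_1(0.1) + 14×L_2(0.1)
P(0.1) = -4.293333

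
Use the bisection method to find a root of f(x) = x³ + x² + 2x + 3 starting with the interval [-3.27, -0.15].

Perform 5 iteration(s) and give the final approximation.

f(x) = x³ + x² + 2x + 3
Initial interval: [-3.27, -0.15]

Iteration 1:
  c_1 = (-3.270000 + (-0.150000))/2 = -1.710000
  f(c_1) = f(-1.710000) = -2.496111
  f(a) × f(c) ≥ 0, new interval: [-1.710000, -0.150000]
Iteration 2:
  c_2 = (-1.710000 + (-0.150000))/2 = -0.930000
  f(c_2) = f(-0.930000) = 1.200543
  f(a) × f(c) < 0, new interval: [-1.710000, -0.930000]
Iteration 3:
  c_3 = (-1.710000 + (-0.930000))/2 = -1.320000
  f(c_3) = f(-1.320000) = -0.197568
  f(a) × f(c) ≥ 0, new interval: [-1.320000, -0.930000]
Iteration 4:
  c_4 = (-1.320000 + (-0.930000))/2 = -1.125000
  f(c_4) = f(-1.125000) = 0.591797
  f(a) × f(c) < 0, new interval: [-1.320000, -1.125000]
Iteration 5:
  c_5 = (-1.320000 + (-1.125000))/2 = -1.222500
  f(c_5) = f(-1.222500) = 0.222472
  f(a) × f(c) < 0, new interval: [-1.320000, -1.222500]

After 5 iteration(s), the approximation is c_5 = -1.222500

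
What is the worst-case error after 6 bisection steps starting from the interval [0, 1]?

Bisection error bound: |error| ≤ (b-a)/2^n
|error| ≤ (1 - 0)/2^6 = 1/2^6
|error| ≤ 0.0156250000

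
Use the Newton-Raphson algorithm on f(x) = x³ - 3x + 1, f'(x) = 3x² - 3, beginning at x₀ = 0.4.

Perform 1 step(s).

f(x) = x³ - 3x + 1
f'(x) = 3x² - 3
x₀ = 0.4

Newton-Raphson formula: x_{n+1} = x_n - f(x_n)/f'(x_n)

Iteration 1:
  f(0.400000) = -0.136000
  f'(0.400000) = -2.520000
  x_1 = 0.400000 - (-0.136000)/(-2.520000) = 0.346032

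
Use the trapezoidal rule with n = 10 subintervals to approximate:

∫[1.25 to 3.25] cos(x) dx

f(x) = cos(x)
a = 1.25, b = 3.25, n = 10
h = (b - a)/n = 0.200000

Trapezoidal rule: (h/2)[f(x₀) + 2f(x₁) + 2f(x₂) + ... + f(xₙ)]

x_0 = 1.2500, f(x_0) = 0.315322, coefficient = 1
x_1 = 1.4500, f(x_1) = 0.120503, coefficient = 2
x_2 = 1.6500, f(x_2) = -0.079121, coefficient = 2
x_3 = 1.8500, f(x_3) = -0.275590, coefficient = 2
x_4 = 2.0500, f(x_4) = -0.461073, coefficient = 2
x_5 = 2.2500, f(x_5) = -0.628174, coefficient = 2
x_6 = 2.4500, f(x_6) = -0.770231, coefficient = 2
x_7 = 2.6500, f(x_7) = -0.881582, coefficient = 2
x_8 = 2.8500, f(x_8) = -0.957787, coefficient = 2
x_9 = 3.0500, f(x_9) = -0.995808, coefficient = 2
x_10 = 3.2500, f(x_10) = -0.994130, coefficient = 1

I ≈ (0.200000/2) × -10.536535 = -1.053653
Exact value: -1.057180
Error: 0.003526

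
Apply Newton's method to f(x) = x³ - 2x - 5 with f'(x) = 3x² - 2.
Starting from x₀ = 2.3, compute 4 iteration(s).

f(x) = x³ - 2x - 5
f'(x) = 3x² - 2
x₀ = 2.3

Newton-Raphson formula: x_{n+1} = x_n - f(x_n)/f'(x_n)

Iteration 1:
  f(2.300000) = 2.567000
  f'(2.300000) = 13.870000
  x_1 = 2.300000 - 2.567000/13.870000 = 2.114924
Iteration 2:
  f(2.114924) = 0.230006
  f'(2.114924) = 11.418714
  x_2 = 2.114924 - 0.230006/11.418714 = 2.094781
Iteration 3:
  f(2.094781) = 0.002566
  f'(2.094781) = 11.164327
  x_3 = 2.094781 - 0.002566/11.164327 = 2.094552
Iteration 4:
  f(2.094552) = 0.000000
  f'(2.094552) = 11.161438
  x_4 = 2.094552 - 0.000000/11.161438 = 2.094551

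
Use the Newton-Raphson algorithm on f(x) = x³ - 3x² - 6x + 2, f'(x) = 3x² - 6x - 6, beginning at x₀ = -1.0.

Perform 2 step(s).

f(x) = x³ - 3x² - 6x + 2
f'(x) = 3x² - 6x - 6
x₀ = -1.0

Newton-Raphson formula: x_{n+1} = x_n - f(x_n)/f'(x_n)

Iteration 1:
  f(-1.000000) = 4.000000
  f'(-1.000000) = 3.000000
  x_1 = -1.000000 - 4.000000/3.000000 = -2.333333
Iteration 2:
  f(-2.333333) = -13.037037
  f'(-2.333333) = 24.333333
  x_2 = -2.333333 - (-13.037037)/24.333333 = -1.797565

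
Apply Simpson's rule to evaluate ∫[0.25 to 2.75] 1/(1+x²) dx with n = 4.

f(x) = 1/(1+x²)
a = 0.25, b = 2.75, n = 4
h = (b - a)/n = 0.625000

Simpson's rule: (h/3)[f(x₀) + 4f(x₁) + 2f(x₂) + ... + f(xₙ)]

x_0 = 0.2500, f(x_0) = 0.941176, coefficient = 1
x_1 = 0.8750, f(x_1) = 0.566372, coefficient = 4
x_2 = 1.5000, f(x_2) = 0.307692, coefficient = 2
x_3 = 2.1250, f(x_3) = 0.181303, coefficient = 4
x_4 = 2.7500, f(x_4) = 0.116788, coefficient = 1

I ≈ (0.625000/3) × 4.664049 = 0.971677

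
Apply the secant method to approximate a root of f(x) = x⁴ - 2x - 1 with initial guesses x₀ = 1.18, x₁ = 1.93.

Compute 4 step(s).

f(x) = x⁴ - 2x - 1
x₀ = 1.18, x₁ = 1.93

Secant formula: x_{n+1} = x_n - f(x_n)(x_n - x_{n-1})/(f(x_n) - f(x_{n-1}))

Iteration 1:
  f(1.180000) = -1.421222
  f(1.930000) = 9.014880
  x_2 = 1.930000 - 9.014880×(1.930000 - 1.180000)/(9.014880 - (-1.421222))
       = 1.282137
Iteration 2:
  f(1.930000) = 9.014880
  f(1.282137) = -0.861945
  x_3 = 1.282137 - (-0.861945)×(1.282137 - 1.930000)/(-0.861945 - 9.014880)
       = 1.338676
Iteration 3:
  f(1.282137) = -0.861945
  f(1.338676) = -0.465896
  x_4 = 1.338676 - (-0.465896)×(1.338676 - 1.282137)/(-0.465896 - (-0.861945))
       = 1.405186
Iteration 4:
  f(1.338676) = -0.465896
  f(1.405186) = 0.088465
  x_5 = 1.405186 - 0.088465×(1.405186 - 1.338676)/(0.088465 - (-0.465896))
       = 1.394572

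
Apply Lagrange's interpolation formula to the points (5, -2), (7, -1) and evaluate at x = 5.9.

Lagrange interpolation formula:
P(x) = Σ yᵢ × Lᵢ(x)
where Lᵢ(x) = Π_{j≠i} (x - xⱼ)/(xᵢ - xⱼ)

L_0(5.9) = (5.9 - 7)/(5 - 7) = 0.550000
L_1(5.9) = (5.9 - 5)/(7 - 5) = 0.450000

P(5.9) = (-2)×L_0(5.9) + (-1)×L_1(5.9)
P(5.9) = -1.550000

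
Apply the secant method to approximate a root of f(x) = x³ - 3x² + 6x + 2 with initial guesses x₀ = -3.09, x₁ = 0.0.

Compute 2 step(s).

f(x) = x³ - 3x² + 6x + 2
x₀ = -3.09, x₁ = 0.0

Secant formula: x_{n+1} = x_n - f(x_n)(x_n - x_{n-1})/(f(x_n) - f(x_{n-1}))

Iteration 1:
  f(-3.090000) = -74.687929
  f(0.000000) = 2.000000
  x_2 = 0.000000 - 2.000000×(0.000000 - (-3.090000))/(2.000000 - (-74.687929))
       = -0.080586
Iteration 2:
  f(0.000000) = 2.000000
  f(-0.080586) = 1.496476
  x_3 = -0.080586 - 1.496476×(-0.080586 - 0.000000)/(1.496476 - 2.000000)
       = -0.320089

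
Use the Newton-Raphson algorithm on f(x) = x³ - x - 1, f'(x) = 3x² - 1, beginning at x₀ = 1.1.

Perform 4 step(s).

f(x) = x³ - x - 1
f'(x) = 3x² - 1
x₀ = 1.1

Newton-Raphson formula: x_{n+1} = x_n - f(x_n)/f'(x_n)

Iteration 1:
  f(1.100000) = -0.769000
  f'(1.100000) = 2.630000
  x_1 = 1.100000 - (-0.769000)/2.630000 = 1.392395
Iteration 2:
  f(1.392395) = 0.307132
  f'(1.392395) = 4.816295
  x_2 = 1.392395 - 0.307132/4.816295 = 1.328626
Iteration 3:
  f(1.328626) = 0.016727
  f'(1.328626) = 4.295742
  x_3 = 1.328626 - 0.016727/4.295742 = 1.324732
Iteration 4:
  f(1.324732) = 0.000060
  f'(1.324732) = 4.264746
  x_4 = 1.324732 - 0.000060/4.264746 = 1.324718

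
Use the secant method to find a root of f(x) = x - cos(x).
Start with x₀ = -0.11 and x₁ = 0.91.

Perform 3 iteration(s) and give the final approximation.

f(x) = x - cos(x)
x₀ = -0.11, x₁ = 0.91

Secant formula: x_{n+1} = x_n - f(x_n)(x_n - x_{n-1})/(f(x_n) - f(x_{n-1}))

Iteration 1:
  f(-0.110000) = -1.103956
  f(0.910000) = 0.296254
  x_2 = 0.910000 - 0.296254×(0.910000 - (-0.110000))/(0.296254 - (-1.103956))
       = 0.694190
Iteration 2:
  f(0.910000) = 0.296254
  f(0.694190) = -0.074382
  x_3 = 0.694190 - (-0.074382)×(0.694190 - 0.910000)/(-0.074382 - 0.296254)
       = 0.737500
Iteration 3:
  f(0.694190) = -0.074382
  f(0.737500) = -0.002651
  x_4 = 0.737500 - (-0.002651)×(0.737500 - 0.694190)/(-0.002651 - (-0.074382))
       = 0.739101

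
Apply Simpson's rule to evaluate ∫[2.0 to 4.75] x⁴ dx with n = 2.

f(x) = x⁴
a = 2.0, b = 4.75, n = 2
h = (b - a)/n = 1.375000

Simpson's rule: (h/3)[f(x₀) + 4f(x₁) + 2f(x₂) + ... + f(xₙ)]

x_0 = 2.0000, f(x_0) = 16.000000, coefficient = 1
x_1 = 3.3750, f(x_1) = 129.746338, coefficient = 4
x_2 = 4.7500, f(x_2) = 509.066406, coefficient = 1

I ≈ (1.375000/3) × 1044.051758 = 478.523722
Exact value: 477.213086
Error: 1.310636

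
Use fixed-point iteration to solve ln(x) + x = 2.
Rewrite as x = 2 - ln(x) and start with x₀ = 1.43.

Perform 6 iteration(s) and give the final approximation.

Equation: ln(x) + x = 2
Fixed-point form: x = 2 - ln(x)
x₀ = 1.43

x_1 = g(1.430000) = 1.642326
x_2 = g(1.642326) = 1.503887
x_3 = g(1.503887) = 1.591947
x_4 = g(1.591947) = 1.535042
x_5 = g(1.535042) = 1.571442
x_6 = g(1.571442) = 1.548006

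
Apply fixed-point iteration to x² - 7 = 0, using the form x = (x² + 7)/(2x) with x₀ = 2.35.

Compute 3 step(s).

Equation: x² - 7 = 0
Fixed-point form: x = (x² + 7)/(2x)
x₀ = 2.35

x_1 = g(2.350000) = 2.664362
x_2 = g(2.664362) = 2.645816
x_3 = g(2.645816) = 2.645751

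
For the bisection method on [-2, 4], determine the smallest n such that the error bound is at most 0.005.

We need (b-a)/2^n ≤ 0.005
(4 - (-2))/2^n ≤ 0.005
6/2^n ≤ 0.005
2^n ≥ 1200
n ≥ log₂(1200) = 10.23
n ≥ 11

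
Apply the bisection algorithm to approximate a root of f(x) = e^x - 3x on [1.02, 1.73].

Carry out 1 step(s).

f(x) = e^x - 3x
Initial interval: [1.02, 1.73]

Iteration 1:
  c_1 = (1.020000 + 1.730000)/2 = 1.375000
  f(c_1) = f(1.375000) = -0.169923
  f(a) × f(c) ≥ 0, new interval: [1.375000, 1.730000]

After 1 iteration(s), the approximation is c_1 = 1.375000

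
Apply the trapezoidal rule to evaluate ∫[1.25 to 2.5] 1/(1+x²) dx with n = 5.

f(x) = 1/(1+x²)
a = 1.25, b = 2.5, n = 5
h = (b - a)/n = 0.250000

Trapezoidal rule: (h/2)[f(x₀) + 2f(x₁) + 2f(x₂) + ... + f(xₙ)]

x_0 = 1.2500, f(x_0) = 0.390244, coefficient = 1
x_1 = 1.5000, f(x_1) = 0.307692, coefficient = 2
x_2 = 1.7500, f(x_2) = 0.246154, coefficient = 2
x_3 = 2.0000, f(x_3) = 0.200000, coefficient = 2
x_4 = 2.2500, f(x_4) = 0.164948, coefficient = 2
x_5 = 2.5000, f(x_5) = 0.137931, coefficient = 1

I ≈ (0.250000/2) × 2.365764 = 0.295721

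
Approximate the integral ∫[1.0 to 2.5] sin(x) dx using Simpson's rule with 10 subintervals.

f(x) = sin(x)
a = 1.0, b = 2.5, n = 10
h = (b - a)/n = 0.150000

Simpson's rule: (h/3)[f(x₀) + 4f(x₁) + 2f(x₂) + ... + f(xₙ)]

x_0 = 1.0000, f(x_0) = 0.841471, coefficient = 1
x_1 = 1.1500, f(x_1) = 0.912764, coefficient = 4
x_2 = 1.3000, f(x_2) = 0.963558, coefficient = 2
x_3 = 1.4500, f(x_3) = 0.992713, coefficient = 4
x_4 = 1.6000, f(x_4) = 0.999574, coefficient = 2
x_5 = 1.7500, f(x_5) = 0.983986, coefficient = 4
x_6 = 1.9000, f(x_6) = 0.946300, coefficient = 2
x_7 = 2.0500, f(x_7) = 0.887362, coefficient = 4
x_8 = 2.2000, f(x_8) = 0.808496, coefficient = 2
x_9 = 2.3500, f(x_9) = 0.711473, coefficient = 4
x_10 = 2.5000, f(x_10) = 0.598472, coefficient = 1

I ≈ (0.150000/3) × 26.828994 = 1.341450
Exact value: 1.341446
Error: 0.000004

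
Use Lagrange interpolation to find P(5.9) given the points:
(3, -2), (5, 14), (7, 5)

Lagrange interpolation formula:
P(x) = Σ yᵢ × Lᵢ(x)
where Lᵢ(x) = Π_{j≠i} (x - xⱼ)/(xᵢ - xⱼ)

L_0(5.9) = (5.9 - 5)/(3 - 5) × (5.9 - 7)/(3 - 7) = -0.123750
L_1(5.9) = (5.9 - 3)/(5 - 3) × (5.9 - 7)/(5 - 7) = 0.797500
L_2(5.9) = (5.9 - 3)/(7 - 3) × (5.9 - 5)/(7 - 5) = 0.326250

P(5.9) = (-2)×L_0(5.9) + 14×L_1(5.9) + 5×L_2(5.9)
P(5.9) = 13.043750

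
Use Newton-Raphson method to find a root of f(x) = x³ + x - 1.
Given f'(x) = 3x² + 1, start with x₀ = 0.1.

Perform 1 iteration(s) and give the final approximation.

f(x) = x³ + x - 1
f'(x) = 3x² + 1
x₀ = 0.1

Newton-Raphson formula: x_{n+1} = x_n - f(x_n)/f'(x_n)

Iteration 1:
  f(0.100000) = -0.899000
  f'(0.100000) = 1.030000
  x_1 = 0.100000 - (-0.899000)/1.030000 = 0.972816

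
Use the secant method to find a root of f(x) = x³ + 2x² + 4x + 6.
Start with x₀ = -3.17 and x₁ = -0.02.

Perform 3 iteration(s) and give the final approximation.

f(x) = x³ + 2x² + 4x + 6
x₀ = -3.17, x₁ = -0.02

Secant formula: x_{n+1} = x_n - f(x_n)(x_n - x_{n-1})/(f(x_n) - f(x_{n-1}))

Iteration 1:
  f(-3.170000) = -18.437213
  f(-0.020000) = 5.920792
  x_2 = -0.020000 - 5.920792×(-0.020000 - (-3.170000))/(5.920792 - (-18.437213))
       = -0.785682
Iteration 2:
  f(-0.020000) = 5.920792
  f(-0.785682) = 3.606865
  x_3 = -0.785682 - 3.606865×(-0.785682 - (-0.020000))/(3.606865 - 5.920792)
       = -1.979200
Iteration 3:
  f(-0.785682) = 3.606865
  f(-1.979200) = -1.835322
  x_4 = -1.979200 - (-1.835322)×(-1.979200 - (-0.785682))/(-1.835322 - 3.606865)
       = -1.576698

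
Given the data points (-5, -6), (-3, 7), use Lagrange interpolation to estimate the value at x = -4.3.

Lagrange interpolation formula:
P(x) = Σ yᵢ × Lᵢ(x)
where Lᵢ(x) = Π_{j≠i} (x - xⱼ)/(xᵢ - xⱼ)

L_0(-4.3) = (-4.3 - (-3))/(-5 - (-3)) = 0.650000
L_1(-4.3) = (-4.3 - (-5))/(-3 - (-5)) = 0.350000

P(-4.3) = (-6)×L_0(-4.3) + 7×L_1(-4.3)
P(-4.3) = -1.450000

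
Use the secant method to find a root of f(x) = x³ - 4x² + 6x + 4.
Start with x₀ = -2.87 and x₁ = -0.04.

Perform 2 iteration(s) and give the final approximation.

f(x) = x³ - 4x² + 6x + 4
x₀ = -2.87, x₁ = -0.04

Secant formula: x_{n+1} = x_n - f(x_n)(x_n - x_{n-1})/(f(x_n) - f(x_{n-1}))

Iteration 1:
  f(-2.870000) = -69.807503
  f(-0.040000) = 3.753536
  x_2 = -0.040000 - 3.753536×(-0.040000 - (-2.870000))/(3.753536 - (-69.807503))
       = -0.184404
Iteration 2:
  f(-0.040000) = 3.753536
  f(-0.184404) = 2.751286
  x_3 = -0.184404 - 2.751286×(-0.184404 - (-0.040000))/(2.751286 - 3.753536)
       = -0.580809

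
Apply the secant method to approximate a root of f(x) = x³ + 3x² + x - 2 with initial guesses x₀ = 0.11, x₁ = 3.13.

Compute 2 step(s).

f(x) = x³ + 3x² + x - 2
x₀ = 0.11, x₁ = 3.13

Secant formula: x_{n+1} = x_n - f(x_n)(x_n - x_{n-1})/(f(x_n) - f(x_{n-1}))

Iteration 1:
  f(0.110000) = -1.852369
  f(3.130000) = 61.184997
  x_2 = 3.130000 - 61.184997×(3.130000 - 0.110000)/(61.184997 - (-1.852369))
       = 0.198743
Iteration 2:
  f(3.130000) = 61.184997
  f(0.198743) = -1.674909
  x_3 = 0.198743 - (-1.674909)×(0.198743 - 3.130000)/(-1.674909 - 61.184997)
       = 0.276847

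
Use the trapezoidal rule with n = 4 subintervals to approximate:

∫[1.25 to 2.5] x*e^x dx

f(x) = x*e^x
a = 1.25, b = 2.5, n = 4
h = (b - a)/n = 0.312500

Trapezoidal rule: (h/2)[f(x₀) + 2f(x₁) + 2f(x₂) + ... + f(xₙ)]

x_0 = 1.2500, f(x_0) = 4.362929, coefficient = 1
x_1 = 1.5625, f(x_1) = 7.454271, coefficient = 2
x_2 = 1.8750, f(x_2) = 12.226536, coefficient = 2
x_3 = 2.1875, f(x_3) = 19.496975, coefficient = 2
x_4 = 2.5000, f(x_4) = 30.456235, coefficient = 1

I ≈ (0.312500/2) × 113.174727 = 17.683551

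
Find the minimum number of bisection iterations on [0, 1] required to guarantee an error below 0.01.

We need (b-a)/2^n ≤ 0.01
(1 - 0)/2^n ≤ 0.01
1/2^n ≤ 0.01
2^n ≥ 100
n ≥ log₂(100) = 6.64
n ≥ 7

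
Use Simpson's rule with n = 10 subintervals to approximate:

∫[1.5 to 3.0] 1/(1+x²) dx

f(x) = 1/(1+x²)
a = 1.5, b = 3.0, n = 10
h = (b - a)/n = 0.150000

Simpson's rule: (h/3)[f(x₀) + 4f(x₁) + 2f(x₂) + ... + f(xₙ)]

x_0 = 1.5000, f(x_0) = 0.307692, coefficient = 1
x_1 = 1.6500, f(x_1) = 0.268637, coefficient = 4
x_2 = 1.8000, f(x_2) = 0.235849, coefficient = 2
x_3 = 1.9500, f(x_3) = 0.208225, coefficient = 4
x_4 = 2.1000, f(x_4) = 0.184843, coefficient = 2
x_5 = 2.2500, f(x_5) = 0.164948, coefficient = 4
x_6 = 2.4000, f(x_6) = 0.147929, coefficient = 2
x_7 = 2.5500, f(x_7) = 0.133289, coefficient = 4
x_8 = 2.7000, f(x_8) = 0.120627, coefficient = 2
x_9 = 2.8500, f(x_9) = 0.109619, coefficient = 4
x_10 = 3.0000, f(x_10) = 0.100000, coefficient = 1

I ≈ (0.150000/3) × 5.325061 = 0.266253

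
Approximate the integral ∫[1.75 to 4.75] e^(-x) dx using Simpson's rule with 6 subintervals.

f(x) = e^(-x)
a = 1.75, b = 4.75, n = 6
h = (b - a)/n = 0.500000

Simpson's rule: (h/3)[f(x₀) + 4f(x₁) + 2f(x₂) + ... + f(xₙ)]

x_0 = 1.7500, f(x_0) = 0.173774, coefficient = 1
x_1 = 2.2500, f(x_1) = 0.105399, coefficient = 4
x_2 = 2.7500, f(x_2) = 0.063928, coefficient = 2
x_3 = 3.2500, f(x_3) = 0.038774, coefficient = 4
x_4 = 3.7500, f(x_4) = 0.023518, coefficient = 2
x_5 = 4.2500, f(x_5) = 0.014264, coefficient = 4
x_6 = 4.7500, f(x_6) = 0.008652, coefficient = 1

I ≈ (0.500000/3) × 0.991068 = 0.165178
Exact value: 0.165122
Error: 0.000056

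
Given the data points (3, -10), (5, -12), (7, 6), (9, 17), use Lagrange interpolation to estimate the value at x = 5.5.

Lagrange interpolation formula:
P(x) = Σ yᵢ × Lᵢ(x)
where Lᵢ(x) = Π_{j≠i} (x - xⱼ)/(xᵢ - xⱼ)

L_0(5.5) = (5.5 - 5)/(3 - 5) × (5.5 - 7)/(3 - 7) × (5.5 - 9)/(3 - 9) = -0.054688
L_1(5.5) = (5.5 - 3)/(5 - 3) × (5.5 - 7)/(5 - 7) × (5.5 - 9)/(5 - 9) = 0.820312
L_2(5.5) = (5.5 - 3)/(7 - 3) × (5.5 - 5)/(7 - 5) × (5.5 - 9)/(7 - 9) = 0.273438
L_3(5.5) = (5.5 - 3)/(9 - 3) × (5.5 - 5)/(9 - 5) × (5.5 - 7)/(9 - 7) = -0.039062

P(5.5) = (-10)×L_0(5.5) + (-12)×L_1(5.5) + 6×L_2(5.5) + 17×L_3(5.5)
P(5.5) = -8.320312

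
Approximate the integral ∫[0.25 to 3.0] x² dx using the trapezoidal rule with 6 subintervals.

f(x) = x²
a = 0.25, b = 3.0, n = 6
h = (b - a)/n = 0.458333

Trapezoidal rule: (h/2)[f(x₀) + 2f(x₁) + 2f(x₂) + ... + f(xₙ)]

x_0 = 0.2500, f(x_0) = 0.062500, coefficient = 1
x_1 = 0.7083, f(x_1) = 0.501736, coefficient = 2
x_2 = 1.1667, f(x_2) = 1.361111, coefficient = 2
x_3 = 1.6250, f(x_3) = 2.640625, coefficient = 2
x_4 = 2.0833, f(x_4) = 4.340278, coefficient = 2
x_5 = 2.5417, f(x_5) = 6.460069, coefficient = 2
x_6 = 3.0000, f(x_6) = 9.000000, coefficient = 1

I ≈ (0.458333/2) × 39.670139 = 9.091073
Exact value: 8.994792
Error: 0.096282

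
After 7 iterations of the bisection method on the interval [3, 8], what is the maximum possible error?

Bisection error bound: |error| ≤ (b-a)/2^n
|error| ≤ (8 - 3)/2^7 = 5/2^7
|error| ≤ 0.0390625000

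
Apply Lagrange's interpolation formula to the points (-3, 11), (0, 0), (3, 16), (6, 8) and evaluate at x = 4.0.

Lagrange interpolation formula:
P(x) = Σ yᵢ × Lᵢ(x)
where Lᵢ(x) = Π_{j≠i} (x - xⱼ)/(xᵢ - xⱼ)

L_0(4.0) = (4.0 - 0)/(-3 - 0) × (4.0 - 3)/(-3 - 3) × (4.0 - 6)/(-3 - 6) = 0.049383
L_1(4.0) = (4.0 - (-3))/(0 - (-3)) × (4.0 - 3)/(0 - 3) × (4.0 - 6)/(0 - 6) = -0.259259
L_2(4.0) = (4.0 - (-3))/(3 - (-3)) × (4.0 - 0)/(3 - 0) × (4.0 - 6)/(3 - 6) = 1.037037
L_3(4.0) = (4.0 - (-3))/(6 - (-3)) × (4.0 - 0)/(6 - 0) × (4.0 - 3)/(6 - 3) = 0.172840

P(4.0) = 11×L_0(4.0) + 0×L_1(4.0) + 16×L_2(4.0) + 8×L_3(4.0)
P(4.0) = 18.518519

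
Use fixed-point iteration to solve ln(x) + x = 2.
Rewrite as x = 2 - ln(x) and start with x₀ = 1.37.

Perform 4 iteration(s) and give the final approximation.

Equation: ln(x) + x = 2
Fixed-point form: x = 2 - ln(x)
x₀ = 1.37

x_1 = g(1.370000) = 1.685189
x_2 = g(1.685189) = 1.478122
x_3 = g(1.478122) = 1.609228
x_4 = g(1.609228) = 1.524246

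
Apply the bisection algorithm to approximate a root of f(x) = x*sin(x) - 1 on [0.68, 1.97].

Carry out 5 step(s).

f(x) = x*sin(x) - 1
Initial interval: [0.68, 1.97]

Iteration 1:
  c_1 = (0.680000 + 1.970000)/2 = 1.325000
  f(c_1) = f(1.325000) = 0.285176
  f(a) × f(c) < 0, new interval: [0.680000, 1.325000]
Iteration 2:
  c_2 = (0.680000 + 1.325000)/2 = 1.002500
  f(c_2) = f(1.002500) = -0.155074
  f(a) × f(c) ≥ 0, new interval: [1.002500, 1.325000]
Iteration 3:
  c_3 = (1.002500 + 1.325000)/2 = 1.163750
  f(c_3) = f(1.163750) = 0.068665
  f(a) × f(c) < 0, new interval: [1.002500, 1.163750]
Iteration 4:
  c_4 = (1.002500 + 1.163750)/2 = 1.083125
  f(c_4) = f(1.083125) = -0.043139
  f(a) × f(c) ≥ 0, new interval: [1.083125, 1.163750]
Iteration 5:
  c_5 = (1.083125 + 1.163750)/2 = 1.123437
  f(c_5) = f(1.123437) = 0.012883
  f(a) × f(c) < 0, new interval: [1.083125, 1.123437]

After 5 iteration(s), the approximation is c_5 = 1.123437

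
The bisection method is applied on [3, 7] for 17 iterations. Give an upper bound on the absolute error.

Bisection error bound: |error| ≤ (b-a)/2^n
|error| ≤ (7 - 3)/2^17 = 4/2^17
|error| ≤ 0.0000305176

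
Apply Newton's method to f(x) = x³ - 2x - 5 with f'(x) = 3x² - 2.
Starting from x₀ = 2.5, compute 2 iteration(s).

f(x) = x³ - 2x - 5
f'(x) = 3x² - 2
x₀ = 2.5

Newton-Raphson formula: x_{n+1} = x_n - f(x_n)/f'(x_n)

Iteration 1:
  f(2.500000) = 5.625000
  f'(2.500000) = 16.750000
  x_1 = 2.500000 - 5.625000/16.750000 = 2.164179
Iteration 2:
  f(2.164179) = 0.807945
  f'(2.164179) = 12.051014
  x_2 = 2.164179 - 0.807945/12.051014 = 2.097135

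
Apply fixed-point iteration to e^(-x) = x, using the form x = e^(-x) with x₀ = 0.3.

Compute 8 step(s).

Equation: e^(-x) = x
Fixed-point form: x = e^(-x)
x₀ = 0.3

x_1 = g(0.300000) = 0.740818
x_2 = g(0.740818) = 0.476724
x_3 = g(0.476724) = 0.620814
x_4 = g(0.620814) = 0.537507
x_5 = g(0.537507) = 0.584203
x_6 = g(0.584203) = 0.557550
x_7 = g(0.557550) = 0.572610
x_8 = g(0.572610) = 0.564051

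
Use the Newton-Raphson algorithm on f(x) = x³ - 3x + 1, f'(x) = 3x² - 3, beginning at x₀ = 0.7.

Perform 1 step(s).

f(x) = x³ - 3x + 1
f'(x) = 3x² - 3
x₀ = 0.7

Newton-Raphson formula: x_{n+1} = x_n - f(x_n)/f'(x_n)

Iteration 1:
  f(0.700000) = -0.757000
  f'(0.700000) = -1.530000
  x_1 = 0.700000 - (-0.757000)/(-1.530000) = 0.205229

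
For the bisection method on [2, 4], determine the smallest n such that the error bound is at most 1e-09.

We need (b-a)/2^n ≤ 1e-09
(4 - 2)/2^n ≤ 1e-09
2/2^n ≤ 1e-09
2^n ≥ 2000000000
n ≥ log₂(2000000000) = 30.90
n ≥ 31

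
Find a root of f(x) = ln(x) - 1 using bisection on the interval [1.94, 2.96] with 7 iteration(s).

f(x) = ln(x) - 1
Initial interval: [1.94, 2.96]

Iteration 1:
  c_1 = (1.940000 + 2.960000)/2 = 2.450000
  f(c_1) = f(2.450000) = -0.103912
  f(a) × f(c) ≥ 0, new interval: [2.450000, 2.960000]
Iteration 2:
  c_2 = (2.450000 + 2.960000)/2 = 2.705000
  f(c_2) = f(2.705000) = -0.004898
  f(a) × f(c) ≥ 0, new interval: [2.705000, 2.960000]
Iteration 3:
  c_3 = (2.705000 + 2.960000)/2 = 2.832500
  f(c_3) = f(2.832500) = 0.041160
  f(a) × f(c) < 0, new interval: [2.705000, 2.832500]
Iteration 4:
  c_4 = (2.705000 + 2.832500)/2 = 2.768750
  f(c_4) = f(2.768750) = 0.018396
  f(a) × f(c) < 0, new interval: [2.705000, 2.768750]
Iteration 5:
  c_5 = (2.705000 + 2.768750)/2 = 2.736875
  f(c_5) = f(2.736875) = 0.006817
  f(a) × f(c) < 0, new interval: [2.705000, 2.736875]
Iteration 6:
  c_6 = (2.705000 + 2.736875)/2 = 2.720937
  f(c_6) = f(2.720937) = 0.000976
  f(a) × f(c) < 0, new interval: [2.705000, 2.720937]
Iteration 7:
  c_7 = (2.705000 + 2.720937)/2 = 2.712969
  f(c_7) = f(2.712969) = -0.001956
  f(a) × f(c) ≥ 0, new interval: [2.712969, 2.720937]

After 7 iteration(s), the approximation is c_7 = 2.712969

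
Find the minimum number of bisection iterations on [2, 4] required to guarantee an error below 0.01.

We need (b-a)/2^n ≤ 0.01
(4 - 2)/2^n ≤ 0.01
2/2^n ≤ 0.01
2^n ≥ 200
n ≥ log₂(200) = 7.64
n ≥ 8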